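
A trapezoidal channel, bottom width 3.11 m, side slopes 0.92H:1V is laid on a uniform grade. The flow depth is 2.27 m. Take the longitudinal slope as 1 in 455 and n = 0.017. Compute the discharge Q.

With bottom width b = 3.11 m and side slope z = 0.92: A = (b + zy)y = (3.11 + 0.92×2.27)×2.27 = 11.8 m²; P = b + 2y√(1+z²) = 3.11 + 2×2.27×1.359 = 9.279 m.
Hydraulic radius R = A/P = 11.8/9.279 = 1.272 m.
Manning's equation: Q = (1/n) A R^(2/3) S^(1/2) = (1/0.017) × 11.8 × 1.272^(2/3) × 0.002198^(1/2) = 38.2 m³/s.

Q = 38.2 m³/s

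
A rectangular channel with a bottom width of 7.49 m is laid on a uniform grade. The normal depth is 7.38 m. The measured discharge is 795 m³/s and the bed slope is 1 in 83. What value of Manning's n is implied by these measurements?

n = 0.014

Flow area A = b·y = 7.49 × 7.38 = 55.28 m². Wetted perimeter P = b + 2y = 7.49 + 2×7.38 = 22.25 m.
Hydraulic radius R = A/P = 55.28/22.25 = 2.484 m.
Rearranging Manning's equation: n = (1/Q) A R^(2/3) S^(1/2) = (1/795) × 55.28 × 2.484^(2/3) × √0.01205 = 0.014.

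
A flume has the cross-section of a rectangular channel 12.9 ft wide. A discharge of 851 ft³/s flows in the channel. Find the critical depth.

For a rectangular channel, critical depth y_c = (q²/g)^(1/3) where q = Q/b = 851/12.9 = 65.97 ft²/s.
So y_c = (65.97²/32.2)^(1/3) = 5.13 ft.

y_c = 5.13 ft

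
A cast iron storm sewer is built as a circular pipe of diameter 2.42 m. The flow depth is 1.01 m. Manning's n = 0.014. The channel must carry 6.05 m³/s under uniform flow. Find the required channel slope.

For a circular section of diameter D = 2.42 m at depth y = 1.01 m, the central angle is θ = 2 arccos(1 − 2y/D) = 2.809 rad. Then A = (D²/8)(θ − sin θ) = 1.818 m² and P = Dθ/2 = 3.399 m.
Hydraulic radius R = A/P = 1.818/3.399 = 0.5348 m.
From Manning's equation, S = [nQ / (1 A R^(2/3))]² = [0.014 × 6.05 / (1 × 1.818 × 0.5348^(2/3))]² = 0.005.

S = 0.005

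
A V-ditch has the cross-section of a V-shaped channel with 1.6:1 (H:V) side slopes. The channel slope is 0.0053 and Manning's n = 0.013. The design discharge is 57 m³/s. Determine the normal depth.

Manning's equation rearranged: A R^(2/3) = nQ / (1·√S) = 0.013 × 57 / (√0.0053) = 10.18.
At y = 2.76 m: A R^(2/3) = 13.53 — high.
At y = 2.04 m: A R^(2/3) = 6.045 — low.
At y = 2.48 m: A R^(2/3) = 10.18 — ≈ 10.18.

y_n = 2.48 m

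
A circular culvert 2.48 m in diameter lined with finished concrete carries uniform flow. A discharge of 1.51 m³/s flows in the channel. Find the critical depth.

y_c = 0.542 m

At critical depth, Q² T / (g A³) = 1, i.e. A³/T = Q²/g = 1.51²/9.81 = 0.2324.
At y = 0.48 m: A³/T = 0.1442 — too small.
At y = 0.646 m: A³/T = 0.4602 — too large.
At y = 0.542 m: A³/T = 0.232 — matches.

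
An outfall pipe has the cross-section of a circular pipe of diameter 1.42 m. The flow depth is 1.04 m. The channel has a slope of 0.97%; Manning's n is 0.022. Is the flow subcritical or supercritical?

subcritical

For a circular section of diameter D = 1.42 m at depth y = 1.04 m, the central angle is θ = 2 arccos(1 − 2y/D) = 4.108 rad. Then A = (D²/8)(θ − sin θ) = 1.243 m² and P = Dθ/2 = 2.917 m.
Hydraulic radius R = A/P = 1.243/2.917 = 0.4261 m.
V = (1/n) R^(2/3) √S = (1/0.022) × 0.4261^(2/3) × √0.0097 = 2.535 m/s. Hydraulic depth D_h = A/T = 1.243/1.257 = 0.9886 m.
Froude number Fr = V/√(g·D_h) = 2.535/√(9.81×0.9886) = 0.814, which is less than 1, so the flow is subcritical.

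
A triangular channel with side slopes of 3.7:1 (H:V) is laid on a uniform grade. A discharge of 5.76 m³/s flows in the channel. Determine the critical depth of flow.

At critical depth, Q² T / (g A³) = 1, i.e. A³/T = Q²/g = 5.76²/9.81 = 3.382.
At y = 1.05 m: A³/T = 8.736 — high.
At y = 0.725 m: A³/T = 1.371 — low.
At y = 0.868 m: A³/T = 3.373 — ≈ 3.382.

y_c = 0.868 m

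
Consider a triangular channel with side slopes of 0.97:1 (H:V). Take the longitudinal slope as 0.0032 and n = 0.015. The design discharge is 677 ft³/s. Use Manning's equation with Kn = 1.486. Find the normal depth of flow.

Manning's equation rearranged: A R^(2/3) = nQ / (1.486·√S) = 0.015 × 677 / (1.486 × √0.0032) = 120.8.
At y = 10.2 ft: A R^(2/3) = 234.9 — too large.
At y = 6.44 ft: A R^(2/3) = 68.91 — too small.
At y = 7.95 ft: A R^(2/3) = 120.8 — close enough.

y_n = 7.95 ft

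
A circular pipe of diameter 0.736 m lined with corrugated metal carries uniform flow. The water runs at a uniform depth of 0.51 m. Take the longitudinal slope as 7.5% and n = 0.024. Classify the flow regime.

supercritical

For a circular section of diameter D = 0.736 m at depth y = 0.51 m, the central angle is θ = 2 arccos(1 − 2y/D) = 3.934 rad. Then A = (D²/8)(θ − sin θ) = 0.3146 m² and P = Dθ/2 = 1.448 m.
Hydraulic radius R = A/P = 0.3146/1.448 = 0.2173 m.
V = (1/n) R^(2/3) √S = (1/0.024) × 0.2173^(2/3) × √0.075 = 4.124 m/s. Hydraulic depth D_h = A/T = 0.3146/0.679 = 0.4633 m.
Froude number Fr = V/√(g·D_h) = 4.124/√(9.81×0.4633) = 1.93, which is greater than 1, so the flow is supercritical.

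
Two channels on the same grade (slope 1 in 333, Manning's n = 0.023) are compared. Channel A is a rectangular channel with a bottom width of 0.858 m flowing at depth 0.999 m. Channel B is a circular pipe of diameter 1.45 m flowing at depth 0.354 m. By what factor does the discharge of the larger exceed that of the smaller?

3.5

Channel A: Flow area A = b·y = 0.858 × 0.999 = 0.8571 m². Wetted perimeter P = b + 2y = 0.858 + 2×0.999 = 2.856 m. Hydraulic radius R = A/P = 0.8571/2.856 = 0.3001 m. Q_A = (1/0.023)·0.8571·0.3001^(2/3)·√0.003003 = 0.9154 m³/s.
Channel B: For a circular section of diameter D = 1.45 m at depth y = 0.354 m, the central angle is θ = 2 arccos(1 − 2y/D) = 2.067 rad. Then A = (D²/8)(θ − sin θ) = 0.3122 m² and P = Dθ/2 = 1.499 m. Hydraulic radius R = A/P = 0.3122/1.499 = 0.2083 m. Q_B = (1/0.023)·0.3122·0.2083^(2/3)·√0.003003 = 0.2614 m³/s.
The larger discharge is 0.9154 m³/s and the smaller is 0.2614 m³/s; the ratio is 3.5.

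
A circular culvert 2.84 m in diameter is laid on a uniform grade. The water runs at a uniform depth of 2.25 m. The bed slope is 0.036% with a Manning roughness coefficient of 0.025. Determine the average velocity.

For a circular section of diameter D = 2.84 m at depth y = 2.25 m, the central angle is θ = 2 arccos(1 − 2y/D) = 4.39 rad. Then A = (D²/8)(θ − sin θ) = 5.382 m² and P = Dθ/2 = 6.234 m.
Hydraulic radius R = A/P = 5.382/6.234 = 0.8634 m.
From Manning's equation, V = (1/n) R^(2/3) S^(1/2) = (1/0.025) × 0.8634^(2/3) × 0.00036^(1/2) = 0.688 m/s.

V = 0.688 m/s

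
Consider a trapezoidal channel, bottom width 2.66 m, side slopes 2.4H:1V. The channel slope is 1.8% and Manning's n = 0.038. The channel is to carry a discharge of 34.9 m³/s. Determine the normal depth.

y_n = 1.59 m

Manning's equation rearranged: A R^(2/3) = nQ / (1·√S) = 0.038 × 34.9 / (√0.018) = 9.885.
At y = 1.14 m: A R^(2/3) = 4.925 — too small.
At y = 1.59 m: A R^(2/3) = 9.896 — matches.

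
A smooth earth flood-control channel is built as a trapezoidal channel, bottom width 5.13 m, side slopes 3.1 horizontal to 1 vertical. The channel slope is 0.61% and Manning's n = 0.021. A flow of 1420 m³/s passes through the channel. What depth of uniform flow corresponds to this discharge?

y_n = 6.54 m

Manning's equation rearranged: A R^(2/3) = nQ / (1·√S) = 0.021 × 1420 / (√0.0061) = 381.8.
Trying y = 7.19 m: A R^(2/3) = 479.5 — high.
Trying y = 6.54 m: A R^(2/3) = 381.6 — matches.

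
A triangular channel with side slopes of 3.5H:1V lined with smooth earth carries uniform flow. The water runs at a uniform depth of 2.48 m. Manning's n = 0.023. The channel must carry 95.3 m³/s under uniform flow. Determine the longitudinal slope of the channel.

For a triangular section with side slope z = 3.5: A = zy² = 3.5×2.48² = 21.53 m²; P = 2y√(1+z²) = 2×2.48×3.64 = 18.05 m.
Hydraulic radius R = A/P = 21.53/18.05 = 1.192 m.
From Manning's equation, S = [nQ / (1 A R^(2/3))]² = [0.023 × 95.3 / (1 × 21.53 × 1.192^(2/3))]² = 0.0082.

S = 0.0082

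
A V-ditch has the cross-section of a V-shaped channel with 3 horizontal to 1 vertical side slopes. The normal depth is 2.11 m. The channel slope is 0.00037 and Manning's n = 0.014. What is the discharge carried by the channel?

For a triangular section with side slope z = 3: A = zy² = 3×2.11² = 13.36 m²; P = 2y√(1+z²) = 2×2.11×3.162 = 13.34 m.
Hydraulic radius R = A/P = 13.36/13.34 = 1.001 m.
Manning's equation: Q = (1/n) A R^(2/3) S^(1/2) = (1/0.014) × 13.36 × 1.001^(2/3) × 0.00037^(1/2) = 18.4 m³/s.

Q = 18.4 m³/s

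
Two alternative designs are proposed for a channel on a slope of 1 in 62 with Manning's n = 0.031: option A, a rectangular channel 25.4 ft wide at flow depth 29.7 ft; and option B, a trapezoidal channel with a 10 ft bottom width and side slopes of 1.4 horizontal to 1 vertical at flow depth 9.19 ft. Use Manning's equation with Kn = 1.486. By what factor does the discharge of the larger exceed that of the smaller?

5.24

Channel A: Flow area A = b·y = 25.4 × 29.7 = 754.4 ft². Wetted perimeter P = b + 2y = 25.4 + 2×29.7 = 84.8 ft. Hydraulic radius R = A/P = 754.4/84.8 = 8.896 ft. Q_A = (1.486/0.031)·754.4·8.896^(2/3)·√0.01613 = 19720 ft³/s.
Channel B: With bottom width b = 10 ft and side slope z = 1.4: A = (b + zy)y = (10 + 1.4×9.19)×9.19 = 210.1 ft²; P = b + 2y√(1+z²) = 10 + 2×9.19×1.72 = 41.62 ft. Hydraulic radius R = A/P = 210.1/41.62 = 5.049 ft. Q_B = (1.486/0.031)·210.1·5.049^(2/3)·√0.01613 = 3765 ft³/s.
The larger discharge is 19720 ft³/s and the smaller is 3765 ft³/s; the ratio is 5.24.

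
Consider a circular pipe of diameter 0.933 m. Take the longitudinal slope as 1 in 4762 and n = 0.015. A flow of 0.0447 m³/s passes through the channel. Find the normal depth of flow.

y_n = 0.267 m

Manning's equation rearranged: A R^(2/3) = nQ / (1·√S) = 0.015 × 0.0447 / (√0.00021) = 0.04627.
Trying y = 0.224 m: A R^(2/3) = 0.03275 — short.
Trying y = 0.331 m: A R^(2/3) = 0.06988 — over.
Trying y = 0.267 m: A R^(2/3) = 0.04629 — ≈ 0.04627.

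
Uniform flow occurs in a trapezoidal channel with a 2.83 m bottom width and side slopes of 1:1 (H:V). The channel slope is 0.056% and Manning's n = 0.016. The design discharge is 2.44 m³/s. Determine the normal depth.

Manning's equation rearranged: A R^(2/3) = nQ / (1·√S) = 0.016 × 2.44 / (√0.00056) = 1.65.
At y = 0.517 m: A R^(2/3) = 0.9443 — short.
At y = 0.776 m: A R^(2/3) = 1.894 — over.
At y = 0.716 m: A R^(2/3) = 1.648 — close enough.

y_n = 0.716 m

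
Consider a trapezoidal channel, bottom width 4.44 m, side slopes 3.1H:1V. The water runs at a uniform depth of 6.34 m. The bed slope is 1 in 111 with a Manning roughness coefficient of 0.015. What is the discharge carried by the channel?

With bottom width b = 4.44 m and side slope z = 3.1: A = (b + zy)y = (4.44 + 3.1×6.34)×6.34 = 152.8 m²; P = b + 2y√(1+z²) = 4.44 + 2×6.34×3.257 = 45.74 m.
Hydraulic radius R = A/P = 152.8/45.74 = 3.339 m.
Manning's equation: Q = (1/n) A R^(2/3) S^(1/2) = (1/0.015) × 152.8 × 3.339^(2/3) × 0.009009^(1/2) = 2160 m³/s.

Q = 2160 m³/s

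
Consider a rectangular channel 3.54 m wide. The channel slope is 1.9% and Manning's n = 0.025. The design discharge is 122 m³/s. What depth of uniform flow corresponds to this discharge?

y_n = 5.19 m

Manning's equation rearranged: A R^(2/3) = nQ / (1·√S) = 0.025 × 122 / (√0.019) = 22.13.
At y = 3.88 m: A R^(2/3) = 15.64 — low.
At y = 5.69 m: A R^(2/3) = 24.6 — high.
At y = 5.19 m: A R^(2/3) = 22.11 — matches.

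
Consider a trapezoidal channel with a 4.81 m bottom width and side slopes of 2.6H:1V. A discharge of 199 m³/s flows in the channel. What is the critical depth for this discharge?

y_c = 3.32 m

At critical depth, Q² T / (g A³) = 1, i.e. A³/T = Q²/g = 199²/9.81 = 4037.
At y = 4.1 m: A³/T = 9765 — too large.
At y = 2.46 m: A³/T = 1190 — too small.
At y = 3.32 m: A³/T = 4026 — matches.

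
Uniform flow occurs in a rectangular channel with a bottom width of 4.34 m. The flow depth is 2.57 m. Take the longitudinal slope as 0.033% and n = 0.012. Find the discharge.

Flow area A = b·y = 4.34 × 2.57 = 11.15 m². Wetted perimeter P = b + 2y = 4.34 + 2×2.57 = 9.48 m.
Hydraulic radius R = A/P = 11.15/9.48 = 1.177 m.
Manning's equation: Q = (1/n) A R^(2/3) S^(1/2) = (1/0.012) × 11.15 × 1.177^(2/3) × 0.00033^(1/2) = 18.8 m³/s.

Q = 18.8 m³/s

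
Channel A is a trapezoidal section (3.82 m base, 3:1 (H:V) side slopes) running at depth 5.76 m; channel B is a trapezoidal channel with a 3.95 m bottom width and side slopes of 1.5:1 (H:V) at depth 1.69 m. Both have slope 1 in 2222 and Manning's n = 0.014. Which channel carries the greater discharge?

Channel A: With bottom width b = 3.82 m and side slope z = 3: A = (b + zy)y = (3.82 + 3×5.76)×5.76 = 121.5 m²; P = b + 2y√(1+z²) = 3.82 + 2×5.76×3.162 = 40.25 m. Hydraulic radius R = A/P = 121.5/40.25 = 3.02 m. Q_A = (1/0.014)·121.5·3.02^(2/3)·√0.00045 = 384.7 m³/s.
Channel B: With bottom width b = 3.95 m and side slope z = 1.5: A = (b + zy)y = (3.95 + 1.5×1.69)×1.69 = 10.96 m²; P = b + 2y√(1+z²) = 3.95 + 2×1.69×1.803 = 10.04 m. Hydraulic radius R = A/P = 10.96/10.04 = 1.091 m. Q_B = (1/0.014)·10.96·1.091^(2/3)·√0.00045 = 17.6 m³/s.
Q_A = 384.7 m³/s vs Q_B = 17.6 m³/s, so channel A carries more.

channel A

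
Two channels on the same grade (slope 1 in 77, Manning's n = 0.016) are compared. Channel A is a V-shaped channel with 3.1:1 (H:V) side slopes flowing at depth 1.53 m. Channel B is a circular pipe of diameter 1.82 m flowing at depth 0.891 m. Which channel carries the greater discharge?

Channel A: For a triangular section with side slope z = 3.1: A = zy² = 3.1×1.53² = 7.257 m²; P = 2y√(1+z²) = 2×1.53×3.257 = 9.967 m. Hydraulic radius R = A/P = 7.257/9.967 = 0.7281 m. Q_A = (1/0.016)·7.257·0.7281^(2/3)·√0.01299 = 41.83 m³/s.
Channel B: For a circular section of diameter D = 1.82 m at depth y = 0.891 m, the central angle is θ = 2 arccos(1 − 2y/D) = 3.1 rad. Then A = (D²/8)(θ − sin θ) = 1.266 m² and P = Dθ/2 = 2.821 m. Hydraulic radius R = A/P = 1.266/2.821 = 0.4489 m. Q_B = (1/0.016)·1.266·0.4489^(2/3)·√0.01299 = 5.287 m³/s.
Q_A = 41.83 m³/s vs Q_B = 5.287 m³/s, so channel A carries more.

channel A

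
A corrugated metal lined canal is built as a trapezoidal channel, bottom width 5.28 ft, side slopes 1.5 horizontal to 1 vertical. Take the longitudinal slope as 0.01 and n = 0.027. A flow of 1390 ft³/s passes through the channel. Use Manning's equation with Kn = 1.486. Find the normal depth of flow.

Manning's equation rearranged: A R^(2/3) = nQ / (1.486·√S) = 0.027 × 1390 / (1.486 × √0.01) = 252.6.
At y = 7.95 ft: A R^(2/3) = 346.4 — too large.
At y = 5.38 ft: A R^(2/3) = 146.4 — too small.
At y = 6.9 ft: A R^(2/3) = 252.2 — close enough.

y_n = 6.9 ft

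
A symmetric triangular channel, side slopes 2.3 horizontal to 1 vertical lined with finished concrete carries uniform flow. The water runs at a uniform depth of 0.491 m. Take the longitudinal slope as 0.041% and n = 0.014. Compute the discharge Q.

Q = 0.297 m³/s

For a triangular section with side slope z = 2.3: A = zy² = 2.3×0.491² = 0.5545 m²; P = 2y√(1+z²) = 2×0.491×2.508 = 2.463 m.
Hydraulic radius R = A/P = 0.5545/2.463 = 0.2251 m.
Manning's equation: Q = (1/n) A R^(2/3) S^(1/2) = (1/0.014) × 0.5545 × 0.2251^(2/3) × 0.00041^(1/2) = 0.297 m³/s.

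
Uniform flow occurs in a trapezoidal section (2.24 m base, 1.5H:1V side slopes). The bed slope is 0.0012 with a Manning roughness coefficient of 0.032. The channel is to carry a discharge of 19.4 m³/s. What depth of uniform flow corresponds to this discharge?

y_n = 2.49 m

Manning's equation rearranged: A R^(2/3) = nQ / (1·√S) = 0.032 × 19.4 / (√0.0012) = 17.92.
Trying y = 2.79 m: A R^(2/3) = 23.04 — over.
Trying y = 1.91 m: A R^(2/3) = 10.19 — short.
Trying y = 2.49 m: A R^(2/3) = 17.96 — ≈ 17.92.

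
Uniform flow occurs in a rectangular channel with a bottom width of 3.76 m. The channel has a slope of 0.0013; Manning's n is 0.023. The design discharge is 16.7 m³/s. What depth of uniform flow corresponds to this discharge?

y_n = 2.66 m

Manning's equation rearranged: A R^(2/3) = nQ / (1·√S) = 0.023 × 16.7 / (√0.0013) = 10.65.
At y = 3.37 m: A R^(2/3) = 14.36 — high.
At y = 2.06 m: A R^(2/3) = 7.657 — low.
At y = 2.66 m: A R^(2/3) = 10.67 — close enough.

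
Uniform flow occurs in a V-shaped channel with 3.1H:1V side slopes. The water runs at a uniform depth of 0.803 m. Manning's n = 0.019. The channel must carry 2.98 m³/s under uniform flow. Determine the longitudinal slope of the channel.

S = 0.00289

For a triangular section with side slope z = 3.1: A = zy² = 3.1×0.803² = 1.999 m²; P = 2y√(1+z²) = 2×0.803×3.257 = 5.231 m.
Hydraulic radius R = A/P = 1.999/5.231 = 0.3821 m.
From Manning's equation, S = [nQ / (1 A R^(2/3))]² = [0.019 × 2.98 / (1 × 1.999 × 0.3821^(2/3))]² = 0.00289.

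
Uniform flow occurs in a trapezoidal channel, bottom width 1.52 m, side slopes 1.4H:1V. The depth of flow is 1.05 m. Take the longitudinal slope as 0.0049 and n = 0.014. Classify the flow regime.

supercritical

With bottom width b = 1.52 m and side slope z = 1.4: A = (b + zy)y = (1.52 + 1.4×1.05)×1.05 = 3.14 m²; P = b + 2y√(1+z²) = 1.52 + 2×1.05×1.72 = 5.133 m.
Hydraulic radius R = A/P = 3.14/5.133 = 0.6116 m.
V = (1/n) R^(2/3) √S = (1/0.014) × 0.6116^(2/3) × √0.0049 = 3.603 m/s. Hydraulic depth D_h = A/T = 3.14/4.46 = 0.7039 m.
Froude number Fr = V/√(g·D_h) = 3.603/√(9.81×0.7039) = 1.37, which is greater than 1, so the flow is supercritical.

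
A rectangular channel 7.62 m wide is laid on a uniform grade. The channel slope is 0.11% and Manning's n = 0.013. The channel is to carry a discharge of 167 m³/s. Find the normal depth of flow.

Manning's equation rearranged: A R^(2/3) = nQ / (1·√S) = 0.013 × 167 / (√0.0011) = 65.46.
At y = 6.15 m: A R^(2/3) = 82.89 — high.
At y = 5.11 m: A R^(2/3) = 65.52 — close enough.

y_n = 5.11 m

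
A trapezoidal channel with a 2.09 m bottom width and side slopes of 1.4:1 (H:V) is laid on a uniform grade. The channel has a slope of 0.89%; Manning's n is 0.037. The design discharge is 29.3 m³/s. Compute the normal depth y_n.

y_n = 2.1 m

Manning's equation rearranged: A R^(2/3) = nQ / (1·√S) = 0.037 × 29.3 / (√0.0089) = 11.49.
Try y = 1.64 m: A R^(2/3) = 6.854 — too small.
Try y = 2.1 m: A R^(2/3) = 11.49 — matches.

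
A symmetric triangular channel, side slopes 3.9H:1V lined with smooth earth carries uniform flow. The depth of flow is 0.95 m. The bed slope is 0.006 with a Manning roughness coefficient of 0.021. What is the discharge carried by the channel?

Q = 7.74 m³/s

For a triangular section with side slope z = 3.9: A = zy² = 3.9×0.95² = 3.52 m²; P = 2y√(1+z²) = 2×0.95×4.026 = 7.65 m.
Hydraulic radius R = A/P = 3.52/7.65 = 0.4601 m.
Manning's equation: Q = (1/n) A R^(2/3) S^(1/2) = (1/0.021) × 3.52 × 0.4601^(2/3) × 0.006^(1/2) = 7.74 m³/s.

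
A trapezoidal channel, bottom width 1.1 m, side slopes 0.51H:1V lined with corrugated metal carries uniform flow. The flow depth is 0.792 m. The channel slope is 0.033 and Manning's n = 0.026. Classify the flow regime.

With bottom width b = 1.1 m and side slope z = 0.51: A = (b + zy)y = (1.1 + 0.51×0.792)×0.792 = 1.191 m²; P = b + 2y√(1+z²) = 1.1 + 2×0.792×1.123 = 2.878 m.
Hydraulic radius R = A/P = 1.191/2.878 = 0.4139 m.
V = (1/n) R^(2/3) √S = (1/0.026) × 0.4139^(2/3) × √0.033 = 3.88 m/s. Hydraulic depth D_h = A/T = 1.191/1.908 = 0.6243 m.
Froude number Fr = V/√(g·D_h) = 3.88/√(9.81×0.6243) = 1.57, which is greater than 1, so the flow is supercritical.

supercritical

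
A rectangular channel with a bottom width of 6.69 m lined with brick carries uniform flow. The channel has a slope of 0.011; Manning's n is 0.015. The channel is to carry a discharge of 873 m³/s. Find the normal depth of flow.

Manning's equation rearranged: A R^(2/3) = nQ / (1·√S) = 0.015 × 873 / (√0.011) = 124.9.
Trying y = 11.9 m: A R^(2/3) = 151 — too large.
Trying y = 7.03 m: A R^(2/3) = 81.15 — too small.
Trying y = 10.1 m: A R^(2/3) = 124.9 — close enough.

y_n = 10.1 m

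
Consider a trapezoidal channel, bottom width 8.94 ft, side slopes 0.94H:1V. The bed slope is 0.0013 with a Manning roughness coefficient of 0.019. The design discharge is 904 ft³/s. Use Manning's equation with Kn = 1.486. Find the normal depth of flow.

y_n = 7.69 ft

Manning's equation rearranged: A R^(2/3) = nQ / (1.486·√S) = 0.019 × 904 / (1.486 × √0.0013) = 320.6.
Try y = 8.37 ft: A R^(2/3) = 378.2 — high.
Try y = 7.69 ft: A R^(2/3) = 320.5 — close enough.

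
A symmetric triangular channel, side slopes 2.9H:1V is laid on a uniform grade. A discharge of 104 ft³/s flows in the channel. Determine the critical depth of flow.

y_c = 2.4 ft

At critical depth, Q² T / (g A³) = 1, i.e. A³/T = Q²/g = 104²/32.2 = 335.9.
Trying y = 2.95 ft: A³/T = 939.5 — over.
Trying y = 1.87 ft: A³/T = 96.16 — short.
Trying y = 2.4 ft: A³/T = 334.8 — matches.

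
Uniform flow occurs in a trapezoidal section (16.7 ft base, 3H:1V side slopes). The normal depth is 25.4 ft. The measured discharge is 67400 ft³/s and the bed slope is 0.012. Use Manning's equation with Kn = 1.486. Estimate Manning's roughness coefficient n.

n = 0.032

With bottom width b = 16.7 ft and side slope z = 3: A = (b + zy)y = (16.7 + 3×25.4)×25.4 = 2360 ft²; P = b + 2y√(1+z²) = 16.7 + 2×25.4×3.162 = 177.3 ft.
Hydraulic radius R = A/P = 2360/177.3 = 13.31 ft.
Rearranging Manning's equation: n = (1.486/Q) A R^(2/3) S^(1/2) = (1.486/67400) × 2360 × 13.31^(2/3) × √0.012 = 0.032.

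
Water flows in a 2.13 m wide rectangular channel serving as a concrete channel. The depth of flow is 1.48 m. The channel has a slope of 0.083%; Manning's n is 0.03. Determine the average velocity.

V = 0.698 m/s

Flow area A = b·y = 2.13 × 1.48 = 3.152 m². Wetted perimeter P = b + 2y = 2.13 + 2×1.48 = 5.09 m.
Hydraulic radius R = A/P = 3.152/5.09 = 0.6193 m.
From Manning's equation, V = (1/n) R^(2/3) S^(1/2) = (1/0.03) × 0.6193^(2/3) × 0.00083^(1/2) = 0.698 m/s.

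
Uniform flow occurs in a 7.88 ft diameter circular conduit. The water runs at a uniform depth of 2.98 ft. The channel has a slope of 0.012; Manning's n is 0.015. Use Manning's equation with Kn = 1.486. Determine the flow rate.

For a circular section of diameter D = 7.88 ft at depth y = 2.98 ft, the central angle is θ = 2 arccos(1 − 2y/D) = 2.649 rad. Then A = (D²/8)(θ − sin θ) = 16.9 ft² and P = Dθ/2 = 10.44 ft.
Hydraulic radius R = A/P = 16.9/10.44 = 1.619 ft.
Manning's equation: Q = (1.486/n) A R^(2/3) S^(1/2) = (1.486/0.015) × 16.9 × 1.619^(2/3) × 0.012^(1/2) = 253 ft³/s.

Q = 253 ft³/s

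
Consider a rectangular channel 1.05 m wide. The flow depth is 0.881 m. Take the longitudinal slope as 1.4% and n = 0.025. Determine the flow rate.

Q = 2.09 m³/s

Flow area A = b·y = 1.05 × 0.881 = 0.9251 m². Wetted perimeter P = b + 2y = 1.05 + 2×0.881 = 2.812 m.
Hydraulic radius R = A/P = 0.9251/2.812 = 0.329 m.
Manning's equation: Q = (1/n) A R^(2/3) S^(1/2) = (1/0.025) × 0.9251 × 0.329^(2/3) × 0.014^(1/2) = 2.09 m³/s.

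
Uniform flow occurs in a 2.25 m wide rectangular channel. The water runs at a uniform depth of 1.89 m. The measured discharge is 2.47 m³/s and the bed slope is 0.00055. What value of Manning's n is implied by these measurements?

Flow area A = b·y = 2.25 × 1.89 = 4.252 m². Wetted perimeter P = b + 2y = 2.25 + 2×1.89 = 6.03 m.
Hydraulic radius R = A/P = 4.252/6.03 = 0.7052 m.
Rearranging Manning's equation: n = (1/Q) A R^(2/3) S^(1/2) = (1/2.47) × 4.252 × 0.7052^(2/3) × √0.00055 = 0.032.

n = 0.032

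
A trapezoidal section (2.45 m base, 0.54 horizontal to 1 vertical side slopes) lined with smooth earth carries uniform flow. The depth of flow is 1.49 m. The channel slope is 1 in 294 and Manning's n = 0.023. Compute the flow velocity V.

With bottom width b = 2.45 m and side slope z = 0.54: A = (b + zy)y = (2.45 + 0.54×1.49)×1.49 = 4.849 m²; P = b + 2y√(1+z²) = 2.45 + 2×1.49×1.136 = 5.837 m.
Hydraulic radius R = A/P = 4.849/5.837 = 0.8308 m.
From Manning's equation, V = (1/n) R^(2/3) S^(1/2) = (1/0.023) × 0.8308^(2/3) × 0.003401^(1/2) = 2.24 m/s.

V = 2.24 m/s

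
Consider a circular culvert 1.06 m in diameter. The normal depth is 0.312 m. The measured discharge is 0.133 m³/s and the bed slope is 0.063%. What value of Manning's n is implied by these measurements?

For a circular section of diameter D = 1.06 m at depth y = 0.312 m, the central angle is θ = 2 arccos(1 − 2y/D) = 2.294 rad. Then A = (D²/8)(θ − sin θ) = 0.2168 m² and P = Dθ/2 = 1.216 m.
Hydraulic radius R = A/P = 0.2168/1.216 = 0.1784 m.
Rearranging Manning's equation: n = (1/Q) A R^(2/3) S^(1/2) = (1/0.133) × 0.2168 × 0.1784^(2/3) × √0.00063 = 0.013.

n = 0.013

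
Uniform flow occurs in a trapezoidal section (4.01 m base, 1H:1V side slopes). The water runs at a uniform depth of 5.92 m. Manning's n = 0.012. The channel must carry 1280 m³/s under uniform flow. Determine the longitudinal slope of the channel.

With bottom width b = 4.01 m and side slope z = 1: A = (b + zy)y = (4.01 + 1×5.92)×5.92 = 58.79 m²; P = b + 2y√(1+z²) = 4.01 + 2×5.92×1.414 = 20.75 m.
Hydraulic radius R = A/P = 58.79/20.75 = 2.832 m.
From Manning's equation, S = [nQ / (1 A R^(2/3))]² = [0.012 × 1280 / (1 × 58.79 × 2.832^(2/3))]² = 0.017.

S = 0.017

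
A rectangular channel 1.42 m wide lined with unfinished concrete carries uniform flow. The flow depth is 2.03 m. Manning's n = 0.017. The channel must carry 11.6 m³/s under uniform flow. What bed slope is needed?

S = 0.011

Flow area A = b·y = 1.42 × 2.03 = 2.883 m². Wetted perimeter P = b + 2y = 1.42 + 2×2.03 = 5.48 m.
Hydraulic radius R = A/P = 2.883/5.48 = 0.526 m.
From Manning's equation, S = [nQ / (1 A R^(2/3))]² = [0.017 × 11.6 / (1 × 2.883 × 0.526^(2/3))]² = 0.011.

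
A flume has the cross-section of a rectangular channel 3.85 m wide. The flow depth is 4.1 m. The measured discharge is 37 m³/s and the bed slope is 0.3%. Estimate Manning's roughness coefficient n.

Flow area A = b·y = 3.85 × 4.1 = 15.78 m². Wetted perimeter P = b + 2y = 3.85 + 2×4.1 = 12.05 m.
Hydraulic radius R = A/P = 15.78/12.05 = 1.31 m.
Rearranging Manning's equation: n = (1/Q) A R^(2/3) S^(1/2) = (1/37) × 15.78 × 1.31^(2/3) × √0.003 = 0.028.

n = 0.028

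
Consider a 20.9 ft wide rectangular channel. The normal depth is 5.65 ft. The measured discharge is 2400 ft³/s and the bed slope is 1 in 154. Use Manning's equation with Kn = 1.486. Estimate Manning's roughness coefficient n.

Flow area A = b·y = 20.9 × 5.65 = 118.1 ft². Wetted perimeter P = b + 2y = 20.9 + 2×5.65 = 32.2 ft.
Hydraulic radius R = A/P = 118.1/32.2 = 3.667 ft.
Rearranging Manning's equation: n = (1.486/Q) A R^(2/3) S^(1/2) = (1.486/2400) × 118.1 × 3.667^(2/3) × √0.006494 = 0.014.

n = 0.014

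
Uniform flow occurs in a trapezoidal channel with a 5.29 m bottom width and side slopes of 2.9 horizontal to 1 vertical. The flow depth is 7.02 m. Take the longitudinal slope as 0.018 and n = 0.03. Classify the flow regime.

With bottom width b = 5.29 m and side slope z = 2.9: A = (b + zy)y = (5.29 + 2.9×7.02)×7.02 = 180 m²; P = b + 2y√(1+z²) = 5.29 + 2×7.02×3.068 = 48.36 m.
Hydraulic radius R = A/P = 180/48.36 = 3.723 m.
V = (1/n) R^(2/3) √S = (1/0.03) × 3.723^(2/3) × √0.018 = 10.74 m/s. Hydraulic depth D_h = A/T = 180/46.01 = 3.914 m.
Froude number Fr = V/√(g·D_h) = 10.74/√(9.81×3.914) = 1.73, which is greater than 1, so the flow is supercritical.

supercritical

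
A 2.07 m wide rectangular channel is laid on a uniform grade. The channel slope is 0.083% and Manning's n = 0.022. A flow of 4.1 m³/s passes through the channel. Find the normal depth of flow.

y_n = 1.96 m

Manning's equation rearranged: A R^(2/3) = nQ / (1·√S) = 0.022 × 4.1 / (√0.00083) = 3.131.
Trying y = 2.21 m: A R^(2/3) = 3.623 — too large.
Trying y = 1.35 m: A R^(2/3) = 1.957 — too small.
Trying y = 1.96 m: A R^(2/3) = 3.129 — matches.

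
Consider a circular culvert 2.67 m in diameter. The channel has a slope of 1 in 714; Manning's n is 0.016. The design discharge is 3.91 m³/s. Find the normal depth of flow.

y_n = 1.16 m

Manning's equation rearranged: A R^(2/3) = nQ / (1·√S) = 0.016 × 3.91 / (√0.001401) = 1.672.
Trying y = 1.3 m: A R^(2/3) = 2.043 — too large.
Trying y = 1.16 m: A R^(2/3) = 1.673 — matches.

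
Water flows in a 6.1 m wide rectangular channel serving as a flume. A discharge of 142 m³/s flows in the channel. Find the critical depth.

For a rectangular channel, critical depth y_c = (q²/g)^(1/3) where q = Q/b = 142/6.1 = 23.28 m²/s.
So y_c = (23.28²/9.81)^(1/3) = 3.81 m.

y_c = 3.81 m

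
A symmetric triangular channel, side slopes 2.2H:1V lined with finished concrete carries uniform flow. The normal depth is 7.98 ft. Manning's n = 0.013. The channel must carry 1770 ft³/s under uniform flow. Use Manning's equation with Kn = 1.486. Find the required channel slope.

S = 0.00219

For a triangular section with side slope z = 2.2: A = zy² = 2.2×7.98² = 140.1 ft²; P = 2y√(1+z²) = 2×7.98×2.417 = 38.57 ft.
Hydraulic radius R = A/P = 140.1/38.57 = 3.632 ft.
From Manning's equation, S = [nQ / (1.486 A R^(2/3))]² = [0.013 × 1770 / (1.486 × 140.1 × 3.632^(2/3))]² = 0.00219.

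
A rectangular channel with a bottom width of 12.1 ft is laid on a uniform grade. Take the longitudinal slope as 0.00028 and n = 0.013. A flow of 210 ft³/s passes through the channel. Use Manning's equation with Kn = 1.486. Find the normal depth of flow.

y_n = 4.73 ft

Manning's equation rearranged: A R^(2/3) = nQ / (1.486·√S) = 0.013 × 210 / (1.486 × √0.00028) = 109.8.
At y = 4.23 ft: A R^(2/3) = 94.01 — short.
At y = 5.74 ft: A R^(2/3) = 142.7 — over.
At y = 4.73 ft: A R^(2/3) = 109.7 — ≈ 109.8.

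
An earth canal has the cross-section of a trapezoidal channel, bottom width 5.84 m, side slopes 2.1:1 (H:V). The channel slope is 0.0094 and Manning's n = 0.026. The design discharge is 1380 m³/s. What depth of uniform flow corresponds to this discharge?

y_n = 7.2 m

Manning's equation rearranged: A R^(2/3) = nQ / (1·√S) = 0.026 × 1380 / (√0.0094) = 370.1.
At y = 5.1 m: A R^(2/3) = 169.9 — short.
At y = 8.42 m: A R^(2/3) = 531.8 — over.
At y = 7.2 m: A R^(2/3) = 369.9 — ≈ 370.1.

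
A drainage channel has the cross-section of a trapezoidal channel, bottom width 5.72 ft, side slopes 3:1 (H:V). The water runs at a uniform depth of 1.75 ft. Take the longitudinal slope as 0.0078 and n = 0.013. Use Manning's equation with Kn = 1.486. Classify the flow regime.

supercritical

With bottom width b = 5.72 ft and side slope z = 3: A = (b + zy)y = (5.72 + 3×1.75)×1.75 = 19.2 ft²; P = b + 2y√(1+z²) = 5.72 + 2×1.75×3.162 = 16.79 ft.
Hydraulic radius R = A/P = 19.2/16.79 = 1.144 ft.
V = (1.486/n) R^(2/3) √S = (1.486/0.013) × 1.144^(2/3) × √0.0078 = 11.04 ft/s. Hydraulic depth D_h = A/T = 19.2/16.22 = 1.184 ft.
Froude number Fr = V/√(g·D_h) = 11.04/√(32.2×1.184) = 1.79, which is greater than 1, so the flow is supercritical.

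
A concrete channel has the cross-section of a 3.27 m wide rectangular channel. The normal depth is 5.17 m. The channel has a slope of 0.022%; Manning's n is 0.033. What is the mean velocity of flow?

V = 0.519 m/s

Flow area A = b·y = 3.27 × 5.17 = 16.91 m². Wetted perimeter P = b + 2y = 3.27 + 2×5.17 = 13.61 m.
Hydraulic radius R = A/P = 16.91/13.61 = 1.242 m.
From Manning's equation, V = (1/n) R^(2/3) S^(1/2) = (1/0.033) × 1.242^(2/3) × 0.00022^(1/2) = 0.519 m/s.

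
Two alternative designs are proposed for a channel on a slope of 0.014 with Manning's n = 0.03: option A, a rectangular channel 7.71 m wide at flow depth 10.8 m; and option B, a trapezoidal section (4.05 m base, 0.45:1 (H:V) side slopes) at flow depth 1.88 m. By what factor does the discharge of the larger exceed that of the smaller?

16.8

Channel A: Flow area A = b·y = 7.71 × 10.8 = 83.27 m². Wetted perimeter P = b + 2y = 7.71 + 2×10.8 = 29.31 m. Hydraulic radius R = A/P = 83.27/29.31 = 2.841 m. Q_A = (1/0.03)·83.27·2.841^(2/3)·√0.014 = 658.8 m³/s.
Channel B: With bottom width b = 4.05 m and side slope z = 0.45: A = (b + zy)y = (4.05 + 0.45×1.88)×1.88 = 9.204 m²; P = b + 2y√(1+z²) = 4.05 + 2×1.88×1.097 = 8.173 m. Hydraulic radius R = A/P = 9.204/8.173 = 1.126 m. Q_B = (1/0.03)·9.204·1.126^(2/3)·√0.014 = 39.3 m³/s.
The larger discharge is 658.8 m³/s and the smaller is 39.3 m³/s; the ratio is 16.8.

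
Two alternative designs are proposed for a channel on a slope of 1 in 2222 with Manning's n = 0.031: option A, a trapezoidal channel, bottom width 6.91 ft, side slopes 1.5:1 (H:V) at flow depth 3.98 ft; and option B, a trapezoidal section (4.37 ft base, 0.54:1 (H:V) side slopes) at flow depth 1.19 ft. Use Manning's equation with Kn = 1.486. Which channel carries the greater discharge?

channel A

Channel A: With bottom width b = 6.91 ft and side slope z = 1.5: A = (b + zy)y = (6.91 + 1.5×3.98)×3.98 = 51.26 ft²; P = b + 2y√(1+z²) = 6.91 + 2×3.98×1.803 = 21.26 ft. Hydraulic radius R = A/P = 51.26/21.26 = 2.411 ft. Q_A = (1.486/0.031)·51.26·2.411^(2/3)·√0.00045 = 93.74 ft³/s.
Channel B: With bottom width b = 4.37 ft and side slope z = 0.54: A = (b + zy)y = (4.37 + 0.54×1.19)×1.19 = 5.965 ft²; P = b + 2y√(1+z²) = 4.37 + 2×1.19×1.136 = 7.075 ft. Hydraulic radius R = A/P = 5.965/7.075 = 0.8431 ft. Q_B = (1.486/0.031)·5.965·0.8431^(2/3)·√0.00045 = 5.414 ft³/s.
Q_A = 93.74 ft³/s vs Q_B = 5.414 ft³/s, so channel A carries more.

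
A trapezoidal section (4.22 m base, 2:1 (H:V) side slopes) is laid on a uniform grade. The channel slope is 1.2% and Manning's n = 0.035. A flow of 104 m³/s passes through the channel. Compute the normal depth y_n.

y_n = 2.62 m

Manning's equation rearranged: A R^(2/3) = nQ / (1·√S) = 0.035 × 104 / (√0.012) = 33.23.
At y = 1.94 m: A R^(2/3) = 17.93 — low.
At y = 3.02 m: A R^(2/3) = 44.96 — high.
At y = 2.62 m: A R^(2/3) = 33.27 — close enough.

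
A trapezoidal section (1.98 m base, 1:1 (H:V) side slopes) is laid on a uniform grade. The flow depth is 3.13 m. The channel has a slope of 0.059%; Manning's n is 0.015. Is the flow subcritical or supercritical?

With bottom width b = 1.98 m and side slope z = 1: A = (b + zy)y = (1.98 + 1×3.13)×3.13 = 15.99 m²; P = b + 2y√(1+z²) = 1.98 + 2×3.13×1.414 = 10.83 m.
Hydraulic radius R = A/P = 15.99/10.83 = 1.476 m.
V = (1/n) R^(2/3) √S = (1/0.015) × 1.476^(2/3) × √0.00059 = 2.1 m/s. Hydraulic depth D_h = A/T = 15.99/8.24 = 1.941 m.
Froude number Fr = V/√(g·D_h) = 2.1/√(9.81×1.941) = 0.481, which is less than 1, so the flow is subcritical.

subcritical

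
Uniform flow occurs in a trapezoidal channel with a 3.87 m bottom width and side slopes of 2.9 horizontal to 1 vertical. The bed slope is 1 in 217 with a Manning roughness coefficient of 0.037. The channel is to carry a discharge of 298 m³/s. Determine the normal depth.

y_n = 4.83 m

Manning's equation rearranged: A R^(2/3) = nQ / (1·√S) = 0.037 × 298 / (√0.004608) = 162.4.
Trying y = 5.86 m: A R^(2/3) = 258.3 — too large.
Trying y = 3.4 m: A R^(2/3) = 71.3 — too small.
Trying y = 4.83 m: A R^(2/3) = 162.3 — close enough.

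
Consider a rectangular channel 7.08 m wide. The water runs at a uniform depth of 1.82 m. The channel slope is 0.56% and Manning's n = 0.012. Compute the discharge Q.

Q = 90.8 m³/s

Flow area A = b·y = 7.08 × 1.82 = 12.89 m². Wetted perimeter P = b + 2y = 7.08 + 2×1.82 = 10.72 m.
Hydraulic radius R = A/P = 12.89/10.72 = 1.202 m.
Manning's equation: Q = (1/n) A R^(2/3) S^(1/2) = (1/0.012) × 12.89 × 1.202^(2/3) × 0.0056^(1/2) = 90.8 m³/s.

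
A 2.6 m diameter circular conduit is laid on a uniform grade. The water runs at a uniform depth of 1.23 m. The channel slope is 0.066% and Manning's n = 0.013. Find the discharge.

For a circular section of diameter D = 2.6 m at depth y = 1.23 m, the central angle is θ = 2 arccos(1 − 2y/D) = 3.034 rad. Then A = (D²/8)(θ − sin θ) = 2.473 m² and P = Dθ/2 = 3.944 m.
Hydraulic radius R = A/P = 2.473/3.944 = 0.627 m.
Manning's equation: Q = (1/n) A R^(2/3) S^(1/2) = (1/0.013) × 2.473 × 0.627^(2/3) × 0.00066^(1/2) = 3.58 m³/s.

Q = 3.58 m³/s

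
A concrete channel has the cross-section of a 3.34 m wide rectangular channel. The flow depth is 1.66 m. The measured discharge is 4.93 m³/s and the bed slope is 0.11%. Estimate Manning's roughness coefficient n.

Flow area A = b·y = 3.34 × 1.66 = 5.544 m². Wetted perimeter P = b + 2y = 3.34 + 2×1.66 = 6.66 m.
Hydraulic radius R = A/P = 5.544/6.66 = 0.8325 m.
Rearranging Manning's equation: n = (1/Q) A R^(2/3) S^(1/2) = (1/4.93) × 5.544 × 0.8325^(2/3) × √0.0011 = 0.033.

n = 0.033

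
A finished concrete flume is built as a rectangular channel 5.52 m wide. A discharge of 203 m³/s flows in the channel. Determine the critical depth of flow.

For a rectangular channel, critical depth y_c = (q²/g)^(1/3) where q = Q/b = 203/5.52 = 36.78 m²/s.
So y_c = (36.78²/9.81)^(1/3) = 5.17 m.

y_c = 5.17 m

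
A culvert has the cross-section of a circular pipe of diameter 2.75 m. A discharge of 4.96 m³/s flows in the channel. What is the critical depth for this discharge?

y_c = 0.971 m

At critical depth, Q² T / (g A³) = 1, i.e. A³/T = Q²/g = 4.96²/9.81 = 2.508.
Trying y = 1.18 m: A³/T = 5.306 — too large.
Trying y = 0.971 m: A³/T = 2.508 — close enough.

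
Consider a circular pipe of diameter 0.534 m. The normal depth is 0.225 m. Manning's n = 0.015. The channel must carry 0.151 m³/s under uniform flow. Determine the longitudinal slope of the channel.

S = 0.0109

For a circular section of diameter D = 0.534 m at depth y = 0.225 m, the central angle is θ = 2 arccos(1 − 2y/D) = 2.826 rad. Then A = (D²/8)(θ − sin θ) = 0.08965 m² and P = Dθ/2 = 0.7545 m.
Hydraulic radius R = A/P = 0.08965/0.7545 = 0.1188 m.
From Manning's equation, S = [nQ / (1 A R^(2/3))]² = [0.015 × 0.151 / (1 × 0.08965 × 0.1188^(2/3))]² = 0.0109.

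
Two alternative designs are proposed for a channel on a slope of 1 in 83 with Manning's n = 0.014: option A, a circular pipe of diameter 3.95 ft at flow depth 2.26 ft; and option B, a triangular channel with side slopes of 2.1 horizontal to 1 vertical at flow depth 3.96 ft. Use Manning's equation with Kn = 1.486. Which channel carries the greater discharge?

channel B

Channel A: For a circular section of diameter D = 3.95 ft at depth y = 2.26 ft, the central angle is θ = 2 arccos(1 − 2y/D) = 3.431 rad. Then A = (D²/8)(θ − sin θ) = 7.249 ft² and P = Dθ/2 = 6.777 ft. Hydraulic radius R = A/P = 7.249/6.777 = 1.07 ft. Q_A = (1.486/0.014)·7.249·1.07^(2/3)·√0.01205 = 88.33 ft³/s.
Channel B: For a triangular section with side slope z = 2.1: A = zy² = 2.1×3.96² = 32.93 ft²; P = 2y√(1+z²) = 2×3.96×2.326 = 18.42 ft. Hydraulic radius R = A/P = 32.93/18.42 = 1.788 ft. Q_B = (1.486/0.014)·32.93·1.788^(2/3)·√0.01205 = 565.1 ft³/s.
Q_A = 88.33 ft³/s vs Q_B = 565.1 ft³/s, so channel B carries more.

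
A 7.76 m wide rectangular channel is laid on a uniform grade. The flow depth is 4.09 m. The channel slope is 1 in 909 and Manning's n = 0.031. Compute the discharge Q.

Q = 53.7 m³/s

Flow area A = b·y = 7.76 × 4.09 = 31.74 m². Wetted perimeter P = b + 2y = 7.76 + 2×4.09 = 15.94 m.
Hydraulic radius R = A/P = 31.74/15.94 = 1.991 m.
Manning's equation: Q = (1/n) A R^(2/3) S^(1/2) = (1/0.031) × 31.74 × 1.991^(2/3) × 0.0011^(1/2) = 53.7 m³/s.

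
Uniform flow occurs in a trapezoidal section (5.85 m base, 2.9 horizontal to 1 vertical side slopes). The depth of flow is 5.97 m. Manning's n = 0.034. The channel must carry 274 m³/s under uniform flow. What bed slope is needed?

S = 0.000941

With bottom width b = 5.85 m and side slope z = 2.9: A = (b + zy)y = (5.85 + 2.9×5.97)×5.97 = 138.3 m²; P = b + 2y√(1+z²) = 5.85 + 2×5.97×3.068 = 42.48 m.
Hydraulic radius R = A/P = 138.3/42.48 = 3.255 m.
From Manning's equation, S = [nQ / (1 A R^(2/3))]² = [0.034 × 274 / (1 × 138.3 × 3.255^(2/3))]² = 0.000941.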